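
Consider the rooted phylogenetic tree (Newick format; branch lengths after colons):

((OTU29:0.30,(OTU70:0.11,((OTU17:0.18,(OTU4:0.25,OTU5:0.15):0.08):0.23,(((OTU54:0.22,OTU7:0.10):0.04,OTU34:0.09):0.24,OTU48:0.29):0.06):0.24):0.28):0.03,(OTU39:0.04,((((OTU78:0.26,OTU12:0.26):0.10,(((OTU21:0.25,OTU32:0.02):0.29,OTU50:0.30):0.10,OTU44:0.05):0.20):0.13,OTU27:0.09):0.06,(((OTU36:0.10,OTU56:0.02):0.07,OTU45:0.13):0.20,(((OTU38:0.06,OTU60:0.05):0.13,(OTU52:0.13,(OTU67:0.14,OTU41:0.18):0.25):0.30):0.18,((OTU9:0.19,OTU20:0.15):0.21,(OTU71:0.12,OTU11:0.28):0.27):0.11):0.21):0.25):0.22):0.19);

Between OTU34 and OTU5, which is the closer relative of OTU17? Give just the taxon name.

The MRCA of OTU17 and OTU5 subtends (OTU17,(OTU4,OTU5)) (3 taxa).
The MRCA of OTU17 and OTU34 subtends ((OTU17,(OTU4,OTU5)),(((OTU54,OTU7),OTU34),OTU48)) (7 taxa).
The first is nested inside the second, so OTU17 shares a more recent common ancestor with OTU5.

OTU5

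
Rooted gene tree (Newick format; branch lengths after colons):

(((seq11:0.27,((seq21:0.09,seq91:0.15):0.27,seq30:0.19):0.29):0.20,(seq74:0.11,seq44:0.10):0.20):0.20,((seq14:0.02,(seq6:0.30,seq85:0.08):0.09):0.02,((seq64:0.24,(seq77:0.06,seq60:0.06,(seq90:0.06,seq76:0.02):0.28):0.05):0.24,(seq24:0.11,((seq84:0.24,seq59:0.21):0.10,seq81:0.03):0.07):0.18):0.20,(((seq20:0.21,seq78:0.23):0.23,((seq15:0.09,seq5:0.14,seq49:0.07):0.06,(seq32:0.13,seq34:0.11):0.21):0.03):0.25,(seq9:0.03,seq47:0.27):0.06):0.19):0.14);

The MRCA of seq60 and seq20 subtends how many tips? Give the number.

21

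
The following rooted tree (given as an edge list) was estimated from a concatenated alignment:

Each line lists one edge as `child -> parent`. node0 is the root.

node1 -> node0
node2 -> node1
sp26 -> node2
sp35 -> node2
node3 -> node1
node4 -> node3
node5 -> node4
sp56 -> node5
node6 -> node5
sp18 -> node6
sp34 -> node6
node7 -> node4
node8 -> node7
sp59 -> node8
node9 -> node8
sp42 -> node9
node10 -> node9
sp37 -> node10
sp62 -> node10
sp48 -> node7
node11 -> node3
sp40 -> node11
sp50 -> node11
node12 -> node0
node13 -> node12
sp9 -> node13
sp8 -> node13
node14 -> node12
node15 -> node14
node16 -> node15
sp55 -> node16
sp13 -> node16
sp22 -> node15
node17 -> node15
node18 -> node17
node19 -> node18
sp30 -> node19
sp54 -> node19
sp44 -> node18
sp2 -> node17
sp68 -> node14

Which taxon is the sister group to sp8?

sp9

sp8 attaches to the tree at the node subtending (sp9,sp8).
The other lineage descending from that same node — the sister group — is the single tip sp9.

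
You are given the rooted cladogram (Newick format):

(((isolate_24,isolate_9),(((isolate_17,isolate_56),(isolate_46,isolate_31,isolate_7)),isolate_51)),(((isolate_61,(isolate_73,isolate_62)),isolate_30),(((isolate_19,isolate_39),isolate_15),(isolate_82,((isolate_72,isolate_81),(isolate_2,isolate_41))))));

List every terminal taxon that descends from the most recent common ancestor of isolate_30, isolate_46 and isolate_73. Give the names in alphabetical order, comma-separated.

isolate_15, isolate_17, isolate_19, isolate_2, isolate_24, isolate_30, isolate_31, isolate_39, isolate_41, isolate_46, isolate_51, isolate_56, isolate_61, isolate_62, isolate_7, isolate_72, isolate_73, isolate_81, isolate_82, isolate_9

Tracing isolate_30: it sits inside ((isolate_61,(isolate_73,isolate_62)),isolate_30).
Tracing isolate_46: it sits inside (isolate_46,isolate_31,isolate_7).
Tracing isolate_73: it sits inside (isolate_73,isolate_62).
The smallest clade enclosing all 3 is the whole tree (their MRCA is the root), so the answer is all 20 tips in alphabetical order.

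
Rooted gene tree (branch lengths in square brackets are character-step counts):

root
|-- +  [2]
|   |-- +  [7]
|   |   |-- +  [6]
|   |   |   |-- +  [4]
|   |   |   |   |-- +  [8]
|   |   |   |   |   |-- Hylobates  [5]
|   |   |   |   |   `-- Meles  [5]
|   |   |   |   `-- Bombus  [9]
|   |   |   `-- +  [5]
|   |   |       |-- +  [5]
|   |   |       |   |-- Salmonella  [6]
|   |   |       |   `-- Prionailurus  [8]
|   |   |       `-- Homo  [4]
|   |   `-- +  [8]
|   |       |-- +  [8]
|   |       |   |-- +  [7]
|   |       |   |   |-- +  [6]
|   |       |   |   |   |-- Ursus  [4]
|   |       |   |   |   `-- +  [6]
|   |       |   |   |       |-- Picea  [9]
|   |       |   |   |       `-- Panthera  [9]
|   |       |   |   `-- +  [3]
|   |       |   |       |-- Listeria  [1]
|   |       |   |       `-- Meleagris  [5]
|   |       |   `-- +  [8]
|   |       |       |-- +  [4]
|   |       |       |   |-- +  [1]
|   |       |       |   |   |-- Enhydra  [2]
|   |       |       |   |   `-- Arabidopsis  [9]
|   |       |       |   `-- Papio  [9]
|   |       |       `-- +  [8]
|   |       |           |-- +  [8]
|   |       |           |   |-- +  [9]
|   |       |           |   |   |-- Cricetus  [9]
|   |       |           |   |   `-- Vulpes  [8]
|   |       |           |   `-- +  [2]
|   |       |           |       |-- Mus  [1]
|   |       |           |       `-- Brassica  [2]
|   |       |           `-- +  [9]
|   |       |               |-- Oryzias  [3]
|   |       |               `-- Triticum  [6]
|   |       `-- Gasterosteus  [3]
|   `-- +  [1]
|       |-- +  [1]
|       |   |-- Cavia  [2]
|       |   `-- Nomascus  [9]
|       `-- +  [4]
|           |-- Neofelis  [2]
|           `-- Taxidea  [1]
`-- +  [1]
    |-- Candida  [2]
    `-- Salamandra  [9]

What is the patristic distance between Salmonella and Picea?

66

The path runs Salmonella → … → MRCA → … → Picea; the MRCA is the node subtending ((((Hylobates,Meles),Bombus),((Salmonella,Prionailurus),Homo)),((((Ursus,(Picea,Panthera)),(Listeria,Meleagris)),(((Enhydra,Arabidopsis),Papio),(((Cricetus,Vulpes),(Mus,Brassica)),(Oryzias,Triticum)))),Gasterosteus)).
Branch lengths along that path: 6 + 5 + 5 + 6 + 8 + 8 + 7 + 6 + 6 + 9 = 66.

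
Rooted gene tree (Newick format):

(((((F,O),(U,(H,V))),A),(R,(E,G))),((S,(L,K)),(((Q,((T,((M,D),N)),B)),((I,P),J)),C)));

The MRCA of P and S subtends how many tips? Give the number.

The MRCA of P and S is the node subtending ((S,(L,K)),(((Q,((T,((M,D),N)),B)),((I,P),J)),C)).
That clade contains 13 terminal taxa: B, C, D, I, J, K, L, M, N, P, Q, S, T.

13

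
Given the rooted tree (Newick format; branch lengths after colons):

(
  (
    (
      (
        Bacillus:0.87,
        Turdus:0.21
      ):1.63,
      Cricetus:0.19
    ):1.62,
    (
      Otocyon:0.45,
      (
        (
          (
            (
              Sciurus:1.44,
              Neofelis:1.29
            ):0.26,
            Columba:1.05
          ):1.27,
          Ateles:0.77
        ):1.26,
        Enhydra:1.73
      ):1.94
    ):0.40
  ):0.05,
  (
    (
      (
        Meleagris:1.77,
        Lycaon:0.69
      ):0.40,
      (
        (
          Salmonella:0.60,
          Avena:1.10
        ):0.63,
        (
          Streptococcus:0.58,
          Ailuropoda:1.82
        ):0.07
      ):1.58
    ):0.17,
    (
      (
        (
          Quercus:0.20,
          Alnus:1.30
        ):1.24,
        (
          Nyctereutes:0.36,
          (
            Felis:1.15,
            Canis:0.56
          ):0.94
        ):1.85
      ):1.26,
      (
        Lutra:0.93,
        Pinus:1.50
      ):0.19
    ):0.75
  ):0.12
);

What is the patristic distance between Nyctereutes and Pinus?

The path runs Nyctereutes → … → MRCA → … → Pinus; the MRCA is the node subtending (((Quercus,Alnus),(Nyctereutes,(Felis,Canis))),(Lutra,Pinus)).
Branch lengths along that path: 0.36 + 1.85 + 1.26 + 0.19 + 1.50 = 5.16.

5.16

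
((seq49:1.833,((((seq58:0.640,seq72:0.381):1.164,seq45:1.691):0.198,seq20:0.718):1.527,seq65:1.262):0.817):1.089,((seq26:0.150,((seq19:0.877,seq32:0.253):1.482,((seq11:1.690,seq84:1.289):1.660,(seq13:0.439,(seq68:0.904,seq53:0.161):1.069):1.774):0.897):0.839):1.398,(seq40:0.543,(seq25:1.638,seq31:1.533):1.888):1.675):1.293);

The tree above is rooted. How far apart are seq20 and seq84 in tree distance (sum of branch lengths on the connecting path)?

The path runs seq20 → … → MRCA → … → seq84; the MRCA is the root of the tree.
Branch lengths along that path: 0.718 + 1.527 + 0.817 + 1.089 + 1.293 + 1.398 + 0.839 + 0.897 + 1.660 + 1.289 = 11.527.

11.527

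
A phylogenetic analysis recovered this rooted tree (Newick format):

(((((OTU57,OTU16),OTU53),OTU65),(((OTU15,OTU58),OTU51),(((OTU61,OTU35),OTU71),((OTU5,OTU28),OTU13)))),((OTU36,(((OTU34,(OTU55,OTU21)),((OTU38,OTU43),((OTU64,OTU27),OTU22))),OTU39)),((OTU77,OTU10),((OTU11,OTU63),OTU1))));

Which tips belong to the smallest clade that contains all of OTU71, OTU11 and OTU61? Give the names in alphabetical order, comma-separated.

OTU1, OTU10, OTU11, OTU13, OTU15, OTU16, OTU21, OTU22, OTU27, OTU28, OTU34, OTU35, OTU36, OTU38, OTU39, OTU43, OTU5, OTU51, OTU53, OTU55, OTU57, OTU58, OTU61, OTU63, OTU64, OTU65, OTU71, OTU77

Tracing OTU71: it sits inside ((OTU61,OTU35),OTU71).
Tracing OTU11: it sits inside (OTU11,OTU63).
Tracing OTU61: it sits inside (OTU61,OTU35).
The smallest clade enclosing all 3 is the whole tree (their MRCA is the root), so the answer is all 28 tips in alphabetical order.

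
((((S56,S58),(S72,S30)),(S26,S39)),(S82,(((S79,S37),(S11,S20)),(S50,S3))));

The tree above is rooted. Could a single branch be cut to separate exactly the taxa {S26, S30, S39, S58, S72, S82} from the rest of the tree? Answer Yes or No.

No

The MRCA of the listed taxa is the root, so the smallest clade containing them is the whole tree.
That clade also contains S11, S20, S3, S37, S50, S56, S79, which are not in the proposed group, so the group is not monophyletic.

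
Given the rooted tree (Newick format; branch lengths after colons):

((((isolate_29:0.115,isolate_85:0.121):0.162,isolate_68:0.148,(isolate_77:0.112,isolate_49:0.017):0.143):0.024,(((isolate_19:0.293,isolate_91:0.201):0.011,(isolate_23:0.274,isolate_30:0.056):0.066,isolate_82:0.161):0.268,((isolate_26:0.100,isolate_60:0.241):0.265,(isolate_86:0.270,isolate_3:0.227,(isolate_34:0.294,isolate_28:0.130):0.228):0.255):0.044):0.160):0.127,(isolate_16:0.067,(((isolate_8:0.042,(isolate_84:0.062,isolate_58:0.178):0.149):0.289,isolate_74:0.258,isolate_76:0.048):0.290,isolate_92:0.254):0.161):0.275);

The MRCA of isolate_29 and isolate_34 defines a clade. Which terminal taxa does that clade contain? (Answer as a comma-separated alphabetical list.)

isolate_19, isolate_23, isolate_26, isolate_28, isolate_29, isolate_3, isolate_30, isolate_34, isolate_49, isolate_60, isolate_68, isolate_77, isolate_82, isolate_85, isolate_86, isolate_91

Tracing isolate_29: it sits inside (isolate_29,isolate_85).
Tracing isolate_34: it sits inside (isolate_34,isolate_28).
The smallest clade enclosing both is (((isolate_29,isolate_85),isolate_68,(isolate_77,isolate_49)),(((isolate_19,isolate_91),(isolate_23,isolate_30),isolate_82),((isolate_26,isolate_60),(isolate_86,isolate_3,(isolate_34,isolate_28))))); the answer is its 16 terminal taxa in alphabetical order.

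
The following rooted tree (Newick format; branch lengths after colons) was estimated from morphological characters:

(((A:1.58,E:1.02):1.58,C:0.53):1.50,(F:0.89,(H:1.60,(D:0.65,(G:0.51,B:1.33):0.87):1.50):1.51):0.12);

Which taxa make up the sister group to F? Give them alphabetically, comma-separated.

F attaches to the tree at the node subtending (F,(H,(D,(G,B)))).
The other lineage descending from that same node — the sister group — is (H,(D,(G,B))); its 4 tips in alphabetical order are the answer.

B, D, G, H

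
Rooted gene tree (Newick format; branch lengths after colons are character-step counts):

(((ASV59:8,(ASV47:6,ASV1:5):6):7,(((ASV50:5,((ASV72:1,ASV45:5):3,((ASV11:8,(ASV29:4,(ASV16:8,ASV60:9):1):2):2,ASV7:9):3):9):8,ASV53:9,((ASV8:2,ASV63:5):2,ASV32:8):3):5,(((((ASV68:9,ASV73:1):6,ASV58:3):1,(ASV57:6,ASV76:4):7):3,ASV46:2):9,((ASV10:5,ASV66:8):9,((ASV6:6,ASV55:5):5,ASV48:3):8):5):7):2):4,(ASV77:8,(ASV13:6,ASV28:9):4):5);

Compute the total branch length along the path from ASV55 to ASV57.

48

The path runs ASV55 → … → MRCA → … → ASV57; the MRCA is the node subtending (((((ASV68,ASV73),ASV58),(ASV57,ASV76)),ASV46),((ASV10,ASV66),((ASV6,ASV55),ASV48))).
Branch lengths along that path: 5 + 5 + 8 + 5 + 9 + 3 + 7 + 6 = 48.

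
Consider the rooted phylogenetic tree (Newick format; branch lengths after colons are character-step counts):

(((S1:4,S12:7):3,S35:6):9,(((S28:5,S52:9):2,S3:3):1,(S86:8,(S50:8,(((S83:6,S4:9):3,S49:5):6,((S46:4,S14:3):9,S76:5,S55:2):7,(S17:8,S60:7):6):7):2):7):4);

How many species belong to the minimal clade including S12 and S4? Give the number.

The MRCA of S12 and S4 is the root, so the clade is the entire tree.
That clade contains 17 terminal taxa: S1, S12, S14, S17, S28, S3, S35, S4, S46, S49, S50, S52, S55, S60, S76, S83, S86.

17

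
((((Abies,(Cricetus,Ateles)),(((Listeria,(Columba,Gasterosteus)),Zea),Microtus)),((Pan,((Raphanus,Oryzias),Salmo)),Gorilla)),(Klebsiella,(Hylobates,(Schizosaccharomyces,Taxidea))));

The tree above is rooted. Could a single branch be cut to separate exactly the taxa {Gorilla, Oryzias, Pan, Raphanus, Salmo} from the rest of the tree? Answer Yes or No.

The most recent common ancestor of these taxa subtends ((Pan,((Raphanus,Oryzias),Salmo)),Gorilla).
That clade has exactly 5 tips — every listed taxon and nothing else — so the group is monophyletic.

Yes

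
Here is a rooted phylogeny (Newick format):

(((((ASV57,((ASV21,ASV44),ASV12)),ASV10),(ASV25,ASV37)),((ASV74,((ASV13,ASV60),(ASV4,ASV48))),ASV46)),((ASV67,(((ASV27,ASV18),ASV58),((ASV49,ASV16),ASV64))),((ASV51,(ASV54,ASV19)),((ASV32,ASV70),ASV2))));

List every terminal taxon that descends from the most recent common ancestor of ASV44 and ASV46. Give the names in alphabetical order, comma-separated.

ASV10, ASV12, ASV13, ASV21, ASV25, ASV37, ASV4, ASV44, ASV46, ASV48, ASV57, ASV60, ASV74

Tracing ASV44: it sits inside (ASV21,ASV44).
Tracing ASV46: it sits inside ((ASV74,((ASV13,ASV60),(ASV4,ASV48))),ASV46).
The smallest clade enclosing both is ((((ASV57,((ASV21,ASV44),ASV12)),ASV10),(ASV25,ASV37)),((ASV74,((ASV13,ASV60),(ASV4,ASV48))),ASV46)); the answer is its 13 terminal taxa in alphabetical order.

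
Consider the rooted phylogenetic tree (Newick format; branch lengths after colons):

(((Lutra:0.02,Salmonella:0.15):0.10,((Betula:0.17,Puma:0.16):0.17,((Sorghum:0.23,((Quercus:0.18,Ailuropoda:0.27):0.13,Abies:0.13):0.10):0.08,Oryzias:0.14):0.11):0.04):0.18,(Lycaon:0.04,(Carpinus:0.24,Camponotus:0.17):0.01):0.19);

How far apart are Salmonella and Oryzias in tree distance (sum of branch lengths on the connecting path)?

The path runs Salmonella → … → MRCA → … → Oryzias; the MRCA is the node subtending ((Lutra,Salmonella),((Betula,Puma),((Sorghum,((Quercus,Ailuropoda),Abies)),Oryzias))).
Branch lengths along that path: 0.15 + 0.10 + 0.04 + 0.11 + 0.14 = 0.54.

0.54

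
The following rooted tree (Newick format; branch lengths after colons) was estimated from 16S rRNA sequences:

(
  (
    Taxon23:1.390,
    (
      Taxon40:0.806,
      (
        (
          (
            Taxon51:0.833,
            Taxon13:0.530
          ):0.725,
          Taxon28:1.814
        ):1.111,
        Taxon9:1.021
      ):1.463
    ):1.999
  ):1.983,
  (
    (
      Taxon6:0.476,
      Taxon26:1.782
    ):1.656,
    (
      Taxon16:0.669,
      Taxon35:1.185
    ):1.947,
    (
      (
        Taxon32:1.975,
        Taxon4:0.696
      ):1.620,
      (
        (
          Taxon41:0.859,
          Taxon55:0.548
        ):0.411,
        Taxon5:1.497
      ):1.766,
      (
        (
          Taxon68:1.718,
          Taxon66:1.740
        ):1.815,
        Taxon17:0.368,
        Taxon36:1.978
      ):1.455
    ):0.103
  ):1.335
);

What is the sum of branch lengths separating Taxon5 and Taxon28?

The path runs Taxon5 → … → MRCA → … → Taxon28; the MRCA is the root of the tree.
Branch lengths along that path: 1.497 + 1.766 + 0.103 + 1.335 + 1.983 + 1.999 + 1.463 + 1.111 + 1.814 = 13.071.

13.071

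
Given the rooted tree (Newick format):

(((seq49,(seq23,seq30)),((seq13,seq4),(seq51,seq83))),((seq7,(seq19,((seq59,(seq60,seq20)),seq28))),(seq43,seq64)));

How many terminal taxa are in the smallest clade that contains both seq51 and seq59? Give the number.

15

The MRCA of seq51 and seq59 is the root, so the clade is the entire tree.
That clade contains 15 terminal taxa: seq13, seq19, seq20, seq23, seq28, seq30, seq4, seq43, seq49, seq51, seq59, seq60, seq64, seq7, seq83.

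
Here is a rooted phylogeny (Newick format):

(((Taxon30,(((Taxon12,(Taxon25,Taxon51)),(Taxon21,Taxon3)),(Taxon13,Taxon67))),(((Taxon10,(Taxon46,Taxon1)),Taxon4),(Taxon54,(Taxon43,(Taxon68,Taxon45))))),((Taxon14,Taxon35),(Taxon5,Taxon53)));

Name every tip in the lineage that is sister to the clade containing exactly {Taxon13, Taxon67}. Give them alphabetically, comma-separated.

The clade containing exactly {Taxon13, Taxon67} attaches to the tree at the node subtending (((Taxon12,(Taxon25,Taxon51)),(Taxon21,Taxon3)),(Taxon13,Taxon67)).
The other lineage descending from that same node — the sister group — is ((Taxon12,(Taxon25,Taxon51)),(Taxon21,Taxon3)); its 5 tips in alphabetical order are the answer.

Taxon12, Taxon21, Taxon25, Taxon3, Taxon51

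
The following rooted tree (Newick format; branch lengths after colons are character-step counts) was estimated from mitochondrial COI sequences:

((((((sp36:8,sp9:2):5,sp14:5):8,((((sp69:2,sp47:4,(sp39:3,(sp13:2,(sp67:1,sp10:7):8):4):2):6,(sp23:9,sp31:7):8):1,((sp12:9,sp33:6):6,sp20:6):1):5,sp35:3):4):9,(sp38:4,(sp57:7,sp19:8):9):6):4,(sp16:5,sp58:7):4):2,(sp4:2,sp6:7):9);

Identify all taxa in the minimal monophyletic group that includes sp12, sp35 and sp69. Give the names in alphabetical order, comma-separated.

sp10, sp12, sp13, sp20, sp23, sp31, sp33, sp35, sp39, sp47, sp67, sp69

Tracing sp12: it sits inside (sp12,sp33).
Tracing sp35: it sits inside ((((sp69,sp47,(sp39,(sp13,(sp67,sp10)))),(sp23,sp31)),((sp12,sp33),sp20)),sp35).
Tracing sp69: it sits inside (sp69,sp47,(sp39,(sp13,(sp67,sp10)))).
The smallest clade enclosing all 3 is ((((sp69,sp47,(sp39,(sp13,(sp67,sp10)))),(sp23,sp31)),((sp12,sp33),sp20)),sp35); the answer is its 12 terminal taxa in alphabetical order.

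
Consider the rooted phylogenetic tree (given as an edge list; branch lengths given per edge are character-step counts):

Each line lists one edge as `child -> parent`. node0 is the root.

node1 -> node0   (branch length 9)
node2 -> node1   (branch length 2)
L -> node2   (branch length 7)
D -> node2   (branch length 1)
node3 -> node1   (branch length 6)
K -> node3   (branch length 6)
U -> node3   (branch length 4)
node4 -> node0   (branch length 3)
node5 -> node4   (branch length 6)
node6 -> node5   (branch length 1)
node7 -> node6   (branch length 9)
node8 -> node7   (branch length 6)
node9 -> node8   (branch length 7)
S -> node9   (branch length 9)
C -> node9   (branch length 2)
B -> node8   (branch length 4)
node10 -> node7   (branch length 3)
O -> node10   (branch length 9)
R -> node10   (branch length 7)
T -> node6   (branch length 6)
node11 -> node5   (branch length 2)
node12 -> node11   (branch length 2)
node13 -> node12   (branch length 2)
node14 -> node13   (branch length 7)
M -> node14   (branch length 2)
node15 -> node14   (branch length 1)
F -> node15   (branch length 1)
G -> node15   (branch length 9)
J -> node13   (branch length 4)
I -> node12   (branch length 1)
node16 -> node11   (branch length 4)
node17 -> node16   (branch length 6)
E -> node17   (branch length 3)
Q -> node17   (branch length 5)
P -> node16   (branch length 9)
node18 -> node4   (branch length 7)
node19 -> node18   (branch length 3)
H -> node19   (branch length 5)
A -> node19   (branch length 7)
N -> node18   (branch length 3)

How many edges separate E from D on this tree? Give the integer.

9

The MRCA of E and D is the root of the tree.
From E up to that node: 6 branches. From D up to the same node: 3 branches. Total: 6 + 3 = 9.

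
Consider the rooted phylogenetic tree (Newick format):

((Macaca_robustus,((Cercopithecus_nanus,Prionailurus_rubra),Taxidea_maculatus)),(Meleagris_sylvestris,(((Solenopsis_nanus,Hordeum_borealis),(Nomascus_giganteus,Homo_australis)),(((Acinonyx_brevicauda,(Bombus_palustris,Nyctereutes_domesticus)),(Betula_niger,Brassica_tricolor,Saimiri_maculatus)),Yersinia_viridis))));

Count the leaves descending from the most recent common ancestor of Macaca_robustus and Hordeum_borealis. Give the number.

16

The MRCA of Macaca_robustus and Hordeum_borealis is the root, so the clade is the entire tree.
That clade contains 16 terminal taxa: Acinonyx_brevicauda, Betula_niger, Bombus_palustris, Brassica_tricolor, Cercopithecus_nanus, Homo_australis, Hordeum_borealis, Macaca_robustus, Meleagris_sylvestris, Nomascus_giganteus, Nyctereutes_domesticus, Prionailurus_rubra, Saimiri_maculatus, Solenopsis_nanus, Taxidea_maculatus, Yersinia_viridis.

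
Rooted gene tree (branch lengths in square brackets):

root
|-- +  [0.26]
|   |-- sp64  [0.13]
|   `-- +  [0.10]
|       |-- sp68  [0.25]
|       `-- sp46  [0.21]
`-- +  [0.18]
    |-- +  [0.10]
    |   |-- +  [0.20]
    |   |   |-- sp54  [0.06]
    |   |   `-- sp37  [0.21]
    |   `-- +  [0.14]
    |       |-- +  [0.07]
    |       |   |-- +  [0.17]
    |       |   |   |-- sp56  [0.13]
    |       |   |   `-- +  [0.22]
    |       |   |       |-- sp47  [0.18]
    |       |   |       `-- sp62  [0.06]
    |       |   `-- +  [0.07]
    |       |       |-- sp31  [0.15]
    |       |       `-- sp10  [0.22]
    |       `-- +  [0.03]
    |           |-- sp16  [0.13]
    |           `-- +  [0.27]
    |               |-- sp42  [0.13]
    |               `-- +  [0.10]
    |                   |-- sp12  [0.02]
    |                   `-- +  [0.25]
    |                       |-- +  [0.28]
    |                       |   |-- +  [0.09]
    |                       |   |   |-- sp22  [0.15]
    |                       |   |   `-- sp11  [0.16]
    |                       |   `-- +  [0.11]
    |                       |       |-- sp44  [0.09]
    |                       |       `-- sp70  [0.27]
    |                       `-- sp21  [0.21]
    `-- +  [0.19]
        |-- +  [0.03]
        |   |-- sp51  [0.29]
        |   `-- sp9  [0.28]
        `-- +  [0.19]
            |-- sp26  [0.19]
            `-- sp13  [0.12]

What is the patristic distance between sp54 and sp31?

0.69

The path runs sp54 → … → MRCA → … → sp31; the MRCA is the node subtending ((sp54,sp37),(((sp56,(sp47,sp62)),(sp31,sp10)),(sp16,(sp42,(sp12,(((sp22,sp11),(sp44,sp70)),sp21)))))).
Branch lengths along that path: 0.06 + 0.20 + 0.14 + 0.07 + 0.07 + 0.15 = 0.69.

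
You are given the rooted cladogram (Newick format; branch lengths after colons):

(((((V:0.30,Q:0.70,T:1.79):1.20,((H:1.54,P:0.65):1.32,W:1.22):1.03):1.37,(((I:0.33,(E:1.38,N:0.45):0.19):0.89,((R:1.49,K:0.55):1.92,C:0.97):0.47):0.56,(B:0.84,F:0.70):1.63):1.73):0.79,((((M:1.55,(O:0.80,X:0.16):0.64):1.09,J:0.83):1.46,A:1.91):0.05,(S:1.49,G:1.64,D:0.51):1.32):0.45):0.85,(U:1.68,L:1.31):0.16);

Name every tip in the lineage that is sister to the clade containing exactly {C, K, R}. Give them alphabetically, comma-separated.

E, I, N

The clade containing exactly {C, K, R} attaches to the tree at the node subtending ((I,(E,N)),((R,K),C)).
The other lineage descending from that same node — the sister group — is (I,(E,N)); its 3 tips in alphabetical order are the answer.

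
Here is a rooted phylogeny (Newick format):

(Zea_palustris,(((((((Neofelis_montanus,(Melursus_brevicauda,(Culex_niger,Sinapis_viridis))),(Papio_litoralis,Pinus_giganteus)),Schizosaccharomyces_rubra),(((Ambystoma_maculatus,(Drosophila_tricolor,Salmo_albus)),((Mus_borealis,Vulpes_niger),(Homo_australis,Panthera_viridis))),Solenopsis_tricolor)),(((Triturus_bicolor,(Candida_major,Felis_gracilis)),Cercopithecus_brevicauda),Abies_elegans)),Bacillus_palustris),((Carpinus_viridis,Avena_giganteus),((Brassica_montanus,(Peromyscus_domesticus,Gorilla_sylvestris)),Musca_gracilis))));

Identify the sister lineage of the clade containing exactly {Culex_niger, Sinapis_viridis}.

Melursus_brevicauda

The clade containing exactly {Culex_niger, Sinapis_viridis} attaches to the tree at the node subtending (Melursus_brevicauda,(Culex_niger,Sinapis_viridis)).
The other lineage descending from that same node — the sister group — is the single tip Melursus_brevicauda.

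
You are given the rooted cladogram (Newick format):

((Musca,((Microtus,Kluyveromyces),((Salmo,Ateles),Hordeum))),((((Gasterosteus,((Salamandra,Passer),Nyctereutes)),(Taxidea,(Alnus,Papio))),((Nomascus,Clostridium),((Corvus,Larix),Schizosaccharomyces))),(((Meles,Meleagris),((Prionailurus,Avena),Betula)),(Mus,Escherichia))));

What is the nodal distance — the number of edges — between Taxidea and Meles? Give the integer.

The MRCA of Taxidea and Meles is the node subtending ((((Gasterosteus,((Salamandra,Passer),Nyctereutes)),(Taxidea,(Alnus,Papio))),((Nomascus,Clostridium),((Corvus,Larix),Schizosaccharomyces))),(((Meles,Meleagris),((Prionailurus,Avena),Betula)),(Mus,Escherichia))).
From Taxidea up to that node: 4 branches. From Meles up to the same node: 4 branches. Total: 4 + 4 = 8.

8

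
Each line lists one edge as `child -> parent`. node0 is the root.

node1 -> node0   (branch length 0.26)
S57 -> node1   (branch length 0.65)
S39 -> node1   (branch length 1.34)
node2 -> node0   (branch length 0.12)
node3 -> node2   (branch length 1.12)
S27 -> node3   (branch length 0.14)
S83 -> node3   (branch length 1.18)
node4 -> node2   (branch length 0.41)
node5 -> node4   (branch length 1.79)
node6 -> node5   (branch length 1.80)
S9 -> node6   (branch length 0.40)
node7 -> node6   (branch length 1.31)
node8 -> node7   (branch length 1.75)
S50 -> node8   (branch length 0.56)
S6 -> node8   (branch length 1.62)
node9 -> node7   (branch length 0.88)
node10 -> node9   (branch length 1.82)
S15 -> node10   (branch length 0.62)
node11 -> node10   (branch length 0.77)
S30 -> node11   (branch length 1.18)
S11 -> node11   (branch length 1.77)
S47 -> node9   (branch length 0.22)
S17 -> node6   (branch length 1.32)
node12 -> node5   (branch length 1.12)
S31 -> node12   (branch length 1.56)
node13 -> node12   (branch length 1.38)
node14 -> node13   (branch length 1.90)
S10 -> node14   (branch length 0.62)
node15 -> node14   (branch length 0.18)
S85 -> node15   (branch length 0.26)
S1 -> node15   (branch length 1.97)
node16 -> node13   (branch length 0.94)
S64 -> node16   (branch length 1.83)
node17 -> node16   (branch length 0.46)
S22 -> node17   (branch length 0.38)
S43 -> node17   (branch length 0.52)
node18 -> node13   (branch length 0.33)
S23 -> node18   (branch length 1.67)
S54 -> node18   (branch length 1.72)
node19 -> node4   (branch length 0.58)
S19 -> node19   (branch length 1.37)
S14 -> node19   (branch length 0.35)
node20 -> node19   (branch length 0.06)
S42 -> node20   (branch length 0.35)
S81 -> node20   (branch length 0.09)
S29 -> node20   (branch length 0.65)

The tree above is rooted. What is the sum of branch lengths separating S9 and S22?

The path runs S9 → … → MRCA → … → S22; the MRCA is the node subtending ((S9,((S50,S6),((S15,(S30,S11)),S47)),S17),(S31,((S10,(S85,S1)),(S64,(S22,S43)),(S23,S54)))).
Branch lengths along that path: 0.40 + 1.80 + 1.12 + 1.38 + 0.94 + 0.46 + 0.38 = 6.48.

6.48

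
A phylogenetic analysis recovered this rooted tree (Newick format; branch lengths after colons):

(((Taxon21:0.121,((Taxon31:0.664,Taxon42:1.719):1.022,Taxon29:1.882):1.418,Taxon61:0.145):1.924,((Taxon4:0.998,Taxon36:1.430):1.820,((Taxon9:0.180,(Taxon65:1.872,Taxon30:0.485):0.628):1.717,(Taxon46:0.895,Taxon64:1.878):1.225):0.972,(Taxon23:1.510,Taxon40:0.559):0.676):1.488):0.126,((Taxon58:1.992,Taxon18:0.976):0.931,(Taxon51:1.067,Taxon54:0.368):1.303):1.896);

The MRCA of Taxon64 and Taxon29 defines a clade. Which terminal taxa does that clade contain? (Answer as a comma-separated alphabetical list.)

Taxon21, Taxon23, Taxon29, Taxon30, Taxon31, Taxon36, Taxon4, Taxon40, Taxon42, Taxon46, Taxon61, Taxon64, Taxon65, Taxon9

Tracing Taxon64: it sits inside (Taxon46,Taxon64).
Tracing Taxon29: it sits inside ((Taxon31,Taxon42),Taxon29).
The smallest clade enclosing both is ((Taxon21,((Taxon31,Taxon42),Taxon29),Taxon61),((Taxon4,Taxon36),((Taxon9,(Taxon65,Taxon30)),(Taxon46,Taxon64)),(Taxon23,Taxon40))); the answer is its 14 terminal taxa in alphabetical order.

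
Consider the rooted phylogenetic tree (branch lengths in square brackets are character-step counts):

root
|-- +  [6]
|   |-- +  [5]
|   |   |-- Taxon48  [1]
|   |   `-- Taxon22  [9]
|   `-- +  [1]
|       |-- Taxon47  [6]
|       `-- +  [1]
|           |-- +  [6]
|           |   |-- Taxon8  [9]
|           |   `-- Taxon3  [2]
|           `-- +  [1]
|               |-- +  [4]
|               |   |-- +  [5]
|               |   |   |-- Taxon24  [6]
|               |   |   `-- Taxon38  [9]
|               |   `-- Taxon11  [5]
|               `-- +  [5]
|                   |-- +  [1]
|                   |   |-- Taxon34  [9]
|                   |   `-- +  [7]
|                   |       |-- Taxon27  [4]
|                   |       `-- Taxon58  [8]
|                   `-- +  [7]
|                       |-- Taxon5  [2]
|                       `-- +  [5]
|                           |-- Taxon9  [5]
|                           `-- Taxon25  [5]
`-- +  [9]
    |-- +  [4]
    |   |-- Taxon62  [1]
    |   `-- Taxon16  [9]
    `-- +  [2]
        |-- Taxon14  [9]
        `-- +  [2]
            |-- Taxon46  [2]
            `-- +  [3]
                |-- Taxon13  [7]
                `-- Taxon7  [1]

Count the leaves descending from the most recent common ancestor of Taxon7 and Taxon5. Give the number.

The MRCA of Taxon7 and Taxon5 is the root, so the clade is the entire tree.
That clade contains 20 terminal taxa: Taxon11, Taxon13, Taxon14, Taxon16, Taxon22, Taxon24, Taxon25, Taxon27, Taxon3, Taxon34, Taxon38, Taxon46, Taxon47, Taxon48, Taxon5, Taxon58, Taxon62, Taxon7, Taxon8, Taxon9.

20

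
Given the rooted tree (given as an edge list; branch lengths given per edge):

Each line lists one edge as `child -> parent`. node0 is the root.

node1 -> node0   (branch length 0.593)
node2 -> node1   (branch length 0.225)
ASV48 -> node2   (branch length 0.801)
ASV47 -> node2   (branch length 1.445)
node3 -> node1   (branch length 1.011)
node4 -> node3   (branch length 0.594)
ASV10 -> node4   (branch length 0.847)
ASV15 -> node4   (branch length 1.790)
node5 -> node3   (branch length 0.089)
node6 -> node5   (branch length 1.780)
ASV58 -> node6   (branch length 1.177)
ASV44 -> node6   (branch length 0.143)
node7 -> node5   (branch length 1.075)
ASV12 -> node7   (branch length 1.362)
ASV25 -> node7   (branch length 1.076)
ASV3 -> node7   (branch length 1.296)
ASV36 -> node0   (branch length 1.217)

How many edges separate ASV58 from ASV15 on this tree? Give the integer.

The MRCA of ASV58 and ASV15 is the node subtending ((ASV10,ASV15),((ASV58,ASV44),(ASV12,ASV25,ASV3))).
From ASV58 up to that node: 3 branches. From ASV15 up to the same node: 2 branches. Total: 3 + 2 = 5.

5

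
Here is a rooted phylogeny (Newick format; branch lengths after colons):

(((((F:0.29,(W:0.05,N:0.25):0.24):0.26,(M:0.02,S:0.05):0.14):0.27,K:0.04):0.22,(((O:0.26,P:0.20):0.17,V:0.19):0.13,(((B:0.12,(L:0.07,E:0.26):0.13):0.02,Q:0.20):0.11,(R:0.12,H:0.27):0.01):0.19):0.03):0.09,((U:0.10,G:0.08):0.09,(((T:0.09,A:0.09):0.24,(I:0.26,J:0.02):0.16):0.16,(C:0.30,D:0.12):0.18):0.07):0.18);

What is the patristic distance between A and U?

0.75

The path runs A → … → MRCA → … → U; the MRCA is the node subtending ((U,G),(((T,A),(I,J)),(C,D))).
Branch lengths along that path: 0.09 + 0.24 + 0.16 + 0.07 + 0.09 + 0.10 = 0.75.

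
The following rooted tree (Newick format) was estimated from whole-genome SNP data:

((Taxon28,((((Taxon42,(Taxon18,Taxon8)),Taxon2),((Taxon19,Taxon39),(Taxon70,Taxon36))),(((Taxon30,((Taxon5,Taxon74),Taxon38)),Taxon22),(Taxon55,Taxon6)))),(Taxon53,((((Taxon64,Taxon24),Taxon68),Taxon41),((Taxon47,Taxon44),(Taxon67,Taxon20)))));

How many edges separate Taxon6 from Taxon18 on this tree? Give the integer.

8

The MRCA of Taxon6 and Taxon18 is the node subtending ((((Taxon42,(Taxon18,Taxon8)),Taxon2),((Taxon19,Taxon39),(Taxon70,Taxon36))),(((Taxon30,((Taxon5,Taxon74),Taxon38)),Taxon22),(Taxon55,Taxon6))).
From Taxon6 up to that node: 3 branches. From Taxon18 up to the same node: 5 branches. Total: 3 + 5 = 8.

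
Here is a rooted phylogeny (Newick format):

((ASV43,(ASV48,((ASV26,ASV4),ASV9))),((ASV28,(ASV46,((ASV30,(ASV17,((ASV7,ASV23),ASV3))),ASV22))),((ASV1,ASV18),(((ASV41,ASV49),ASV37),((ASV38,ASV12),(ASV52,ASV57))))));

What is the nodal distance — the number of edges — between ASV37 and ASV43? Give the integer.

7

The MRCA of ASV37 and ASV43 is the root of the tree.
From ASV37 up to that node: 5 branches. From ASV43 up to the same node: 2 branches. Total: 5 + 2 = 7.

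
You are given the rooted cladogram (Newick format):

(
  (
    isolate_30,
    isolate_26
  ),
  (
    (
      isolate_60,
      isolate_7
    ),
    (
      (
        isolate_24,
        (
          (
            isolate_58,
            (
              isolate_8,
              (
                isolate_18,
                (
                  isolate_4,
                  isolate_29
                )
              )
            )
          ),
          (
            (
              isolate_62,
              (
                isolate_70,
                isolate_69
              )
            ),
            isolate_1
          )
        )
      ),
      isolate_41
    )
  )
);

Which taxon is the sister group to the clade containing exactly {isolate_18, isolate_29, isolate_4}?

The clade containing exactly {isolate_18, isolate_29, isolate_4} attaches to the tree at the node subtending (isolate_8,(isolate_18,(isolate_4,isolate_29))).
The other lineage descending from that same node — the sister group — is the single tip isolate_8.

isolate_8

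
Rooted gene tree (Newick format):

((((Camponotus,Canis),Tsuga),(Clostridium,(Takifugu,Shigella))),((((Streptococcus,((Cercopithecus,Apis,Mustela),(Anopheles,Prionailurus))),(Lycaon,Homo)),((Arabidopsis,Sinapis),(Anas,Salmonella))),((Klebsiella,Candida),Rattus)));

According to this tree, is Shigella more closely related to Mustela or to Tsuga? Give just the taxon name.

Tsuga

The MRCA of Shigella and Tsuga subtends (((Camponotus,Canis),Tsuga),(Clostridium,(Takifugu,Shigella))) (6 taxa).
The MRCA of Shigella and Mustela is the root, subtending the entire tree (21 taxa).
The first is nested inside the second, so Shigella shares a more recent common ancestor with Tsuga.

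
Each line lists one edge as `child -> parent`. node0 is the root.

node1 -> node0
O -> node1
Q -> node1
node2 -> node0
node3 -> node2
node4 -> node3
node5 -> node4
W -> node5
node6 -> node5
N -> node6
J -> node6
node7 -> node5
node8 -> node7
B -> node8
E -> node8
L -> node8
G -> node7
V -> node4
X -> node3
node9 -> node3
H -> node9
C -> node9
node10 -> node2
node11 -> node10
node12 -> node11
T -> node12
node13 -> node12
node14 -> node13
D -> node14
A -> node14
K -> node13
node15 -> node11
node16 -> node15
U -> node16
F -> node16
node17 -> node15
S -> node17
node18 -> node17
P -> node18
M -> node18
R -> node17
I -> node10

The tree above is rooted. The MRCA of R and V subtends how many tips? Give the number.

The MRCA of R and V is the node subtending ((((W,(N,J),((B,E,L),G)),V),X,(H,C)),(((T,((D,A),K)),((U,F),(S,(P,M),R))),I)).
That clade contains 22 terminal taxa: A, B, C, D, E, F, G, H, I, J, K, L, M, N, P, R, S, T, U, V, W, X.

22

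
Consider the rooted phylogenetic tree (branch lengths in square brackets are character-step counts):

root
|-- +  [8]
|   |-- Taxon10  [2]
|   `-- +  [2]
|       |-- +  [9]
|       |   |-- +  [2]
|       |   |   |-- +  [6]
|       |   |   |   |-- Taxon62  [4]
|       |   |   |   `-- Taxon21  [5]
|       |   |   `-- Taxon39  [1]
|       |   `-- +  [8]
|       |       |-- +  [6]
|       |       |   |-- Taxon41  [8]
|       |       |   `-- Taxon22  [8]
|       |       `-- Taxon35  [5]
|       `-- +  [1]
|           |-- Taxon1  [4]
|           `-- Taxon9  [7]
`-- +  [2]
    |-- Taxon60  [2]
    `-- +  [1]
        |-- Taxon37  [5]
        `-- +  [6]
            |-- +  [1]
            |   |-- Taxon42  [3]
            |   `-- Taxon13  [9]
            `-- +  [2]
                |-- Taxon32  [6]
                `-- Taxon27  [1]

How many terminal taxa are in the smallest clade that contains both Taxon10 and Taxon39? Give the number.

9

The MRCA of Taxon10 and Taxon39 is the node subtending (Taxon10,((((Taxon62,Taxon21),Taxon39),((Taxon41,Taxon22),Taxon35)),(Taxon1,Taxon9))).
That clade contains 9 terminal taxa: Taxon1, Taxon10, Taxon21, Taxon22, Taxon35, Taxon39, Taxon41, Taxon62, Taxon9.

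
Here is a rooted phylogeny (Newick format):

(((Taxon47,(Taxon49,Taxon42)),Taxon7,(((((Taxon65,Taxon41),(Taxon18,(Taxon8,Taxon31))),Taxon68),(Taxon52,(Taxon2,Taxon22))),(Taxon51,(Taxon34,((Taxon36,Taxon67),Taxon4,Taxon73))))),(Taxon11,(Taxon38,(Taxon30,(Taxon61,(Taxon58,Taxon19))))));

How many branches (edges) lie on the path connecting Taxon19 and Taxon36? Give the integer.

The MRCA of Taxon19 and Taxon36 is the root of the tree.
From Taxon19 up to that node: 6 branches. From Taxon36 up to the same node: 7 branches. Total: 6 + 7 = 13.

13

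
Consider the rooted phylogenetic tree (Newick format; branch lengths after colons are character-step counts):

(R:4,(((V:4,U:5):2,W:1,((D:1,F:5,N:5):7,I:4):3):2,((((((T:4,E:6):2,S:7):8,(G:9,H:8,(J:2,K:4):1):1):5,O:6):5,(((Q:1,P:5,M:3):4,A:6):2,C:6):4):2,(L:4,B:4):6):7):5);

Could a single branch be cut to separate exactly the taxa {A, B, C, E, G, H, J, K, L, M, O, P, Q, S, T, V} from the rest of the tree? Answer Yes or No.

The MRCA of the listed taxa subtends (((V,U),W,((D,F,N),I)),((((((T,E),S),(G,H,(J,K))),O),(((Q,P,M),A),C)),(L,B))).
That clade also contains D, F, I, N, U, W, which are not in the proposed group, so the group is not monophyletic.

No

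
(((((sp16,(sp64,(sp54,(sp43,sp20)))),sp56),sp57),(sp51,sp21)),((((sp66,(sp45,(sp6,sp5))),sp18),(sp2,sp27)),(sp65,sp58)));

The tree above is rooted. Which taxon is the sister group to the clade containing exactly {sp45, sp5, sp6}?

sp66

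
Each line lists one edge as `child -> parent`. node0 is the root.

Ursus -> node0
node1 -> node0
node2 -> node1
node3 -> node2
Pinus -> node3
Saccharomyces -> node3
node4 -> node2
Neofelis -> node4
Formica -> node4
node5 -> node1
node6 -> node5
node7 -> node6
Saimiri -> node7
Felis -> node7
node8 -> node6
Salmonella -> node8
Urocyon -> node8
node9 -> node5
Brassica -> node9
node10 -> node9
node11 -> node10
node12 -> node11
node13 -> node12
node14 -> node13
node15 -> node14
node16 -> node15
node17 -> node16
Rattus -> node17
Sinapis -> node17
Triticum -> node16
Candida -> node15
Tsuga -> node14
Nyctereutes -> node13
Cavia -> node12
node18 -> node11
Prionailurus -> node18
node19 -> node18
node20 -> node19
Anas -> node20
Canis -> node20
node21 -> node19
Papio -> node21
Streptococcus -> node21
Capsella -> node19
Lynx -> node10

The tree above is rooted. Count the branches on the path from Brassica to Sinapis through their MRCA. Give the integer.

10

The MRCA of Brassica and Sinapis is the node subtending (Brassica,((((((((Rattus,Sinapis),Triticum),Candida),Tsuga),Nyctereutes),Cavia),(Prionailurus,((Anas,Canis),(Papio,Streptococcus),Capsella))),Lynx)).
From Brassica up to that node: 1 branch. From Sinapis up to the same node: 9 branches. Total: 1 + 9 = 10.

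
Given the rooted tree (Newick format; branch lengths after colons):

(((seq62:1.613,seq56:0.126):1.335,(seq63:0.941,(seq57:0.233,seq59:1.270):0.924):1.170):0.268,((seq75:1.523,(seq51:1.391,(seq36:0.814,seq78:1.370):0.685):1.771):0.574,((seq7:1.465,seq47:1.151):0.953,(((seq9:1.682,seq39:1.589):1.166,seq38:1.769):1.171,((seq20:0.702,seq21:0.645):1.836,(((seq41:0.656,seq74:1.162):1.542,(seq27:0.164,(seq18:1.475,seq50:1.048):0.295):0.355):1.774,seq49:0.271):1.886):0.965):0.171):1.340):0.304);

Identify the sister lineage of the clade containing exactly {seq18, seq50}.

The clade containing exactly {seq18, seq50} attaches to the tree at the node subtending (seq27,(seq18,seq50)).
The other lineage descending from that same node — the sister group — is the single tip seq27.

seq27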